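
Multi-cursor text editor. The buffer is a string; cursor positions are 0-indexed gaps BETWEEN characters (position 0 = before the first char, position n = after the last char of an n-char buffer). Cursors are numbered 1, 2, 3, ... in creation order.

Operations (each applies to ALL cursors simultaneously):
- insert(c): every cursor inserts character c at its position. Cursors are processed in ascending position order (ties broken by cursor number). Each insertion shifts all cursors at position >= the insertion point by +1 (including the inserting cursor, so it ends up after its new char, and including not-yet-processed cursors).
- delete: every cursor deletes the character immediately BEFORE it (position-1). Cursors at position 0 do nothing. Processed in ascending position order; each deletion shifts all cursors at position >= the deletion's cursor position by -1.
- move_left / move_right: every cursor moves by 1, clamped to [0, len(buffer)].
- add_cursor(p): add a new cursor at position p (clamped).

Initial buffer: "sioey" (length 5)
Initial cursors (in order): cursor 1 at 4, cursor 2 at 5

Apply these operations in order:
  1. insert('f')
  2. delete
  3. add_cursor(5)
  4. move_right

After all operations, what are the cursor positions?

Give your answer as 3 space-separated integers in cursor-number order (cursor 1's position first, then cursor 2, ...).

Answer: 5 5 5

Derivation:
After op 1 (insert('f')): buffer="sioefyf" (len 7), cursors c1@5 c2@7, authorship ....1.2
After op 2 (delete): buffer="sioey" (len 5), cursors c1@4 c2@5, authorship .....
After op 3 (add_cursor(5)): buffer="sioey" (len 5), cursors c1@4 c2@5 c3@5, authorship .....
After op 4 (move_right): buffer="sioey" (len 5), cursors c1@5 c2@5 c3@5, authorship .....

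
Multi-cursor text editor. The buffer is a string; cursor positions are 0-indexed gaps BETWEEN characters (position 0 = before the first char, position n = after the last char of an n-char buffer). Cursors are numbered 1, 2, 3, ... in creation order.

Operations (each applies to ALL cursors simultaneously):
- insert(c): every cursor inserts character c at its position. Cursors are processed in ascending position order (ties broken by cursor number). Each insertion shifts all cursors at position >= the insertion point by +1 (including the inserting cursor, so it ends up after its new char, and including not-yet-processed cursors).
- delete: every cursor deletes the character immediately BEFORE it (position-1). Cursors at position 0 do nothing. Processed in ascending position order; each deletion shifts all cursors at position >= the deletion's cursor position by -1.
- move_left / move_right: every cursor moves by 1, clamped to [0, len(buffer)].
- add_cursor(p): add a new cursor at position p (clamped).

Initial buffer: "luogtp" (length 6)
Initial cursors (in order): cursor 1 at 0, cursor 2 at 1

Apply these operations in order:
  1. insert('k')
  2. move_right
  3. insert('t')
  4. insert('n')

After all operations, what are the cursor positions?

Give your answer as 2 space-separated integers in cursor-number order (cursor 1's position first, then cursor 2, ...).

Answer: 4 8

Derivation:
After op 1 (insert('k')): buffer="klkuogtp" (len 8), cursors c1@1 c2@3, authorship 1.2.....
After op 2 (move_right): buffer="klkuogtp" (len 8), cursors c1@2 c2@4, authorship 1.2.....
After op 3 (insert('t')): buffer="kltkutogtp" (len 10), cursors c1@3 c2@6, authorship 1.12.2....
After op 4 (insert('n')): buffer="kltnkutnogtp" (len 12), cursors c1@4 c2@8, authorship 1.112.22....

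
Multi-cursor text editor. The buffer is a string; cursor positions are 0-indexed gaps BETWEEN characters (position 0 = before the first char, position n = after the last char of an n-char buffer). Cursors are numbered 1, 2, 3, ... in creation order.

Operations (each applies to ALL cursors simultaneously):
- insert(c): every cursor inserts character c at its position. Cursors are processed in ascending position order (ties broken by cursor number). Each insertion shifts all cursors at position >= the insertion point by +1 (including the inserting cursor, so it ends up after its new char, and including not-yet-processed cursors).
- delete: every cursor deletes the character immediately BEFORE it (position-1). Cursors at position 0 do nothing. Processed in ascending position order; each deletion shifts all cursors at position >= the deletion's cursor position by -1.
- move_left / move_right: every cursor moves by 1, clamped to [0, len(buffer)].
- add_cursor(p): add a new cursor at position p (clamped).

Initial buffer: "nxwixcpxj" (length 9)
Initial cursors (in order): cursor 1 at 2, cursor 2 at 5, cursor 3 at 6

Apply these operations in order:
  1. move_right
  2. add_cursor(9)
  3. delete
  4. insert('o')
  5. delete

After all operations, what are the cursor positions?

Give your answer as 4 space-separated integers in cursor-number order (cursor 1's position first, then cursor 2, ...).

After op 1 (move_right): buffer="nxwixcpxj" (len 9), cursors c1@3 c2@6 c3@7, authorship .........
After op 2 (add_cursor(9)): buffer="nxwixcpxj" (len 9), cursors c1@3 c2@6 c3@7 c4@9, authorship .........
After op 3 (delete): buffer="nxixx" (len 5), cursors c1@2 c2@4 c3@4 c4@5, authorship .....
After op 4 (insert('o')): buffer="nxoixooxo" (len 9), cursors c1@3 c2@7 c3@7 c4@9, authorship ..1..23.4
After op 5 (delete): buffer="nxixx" (len 5), cursors c1@2 c2@4 c3@4 c4@5, authorship .....

Answer: 2 4 4 5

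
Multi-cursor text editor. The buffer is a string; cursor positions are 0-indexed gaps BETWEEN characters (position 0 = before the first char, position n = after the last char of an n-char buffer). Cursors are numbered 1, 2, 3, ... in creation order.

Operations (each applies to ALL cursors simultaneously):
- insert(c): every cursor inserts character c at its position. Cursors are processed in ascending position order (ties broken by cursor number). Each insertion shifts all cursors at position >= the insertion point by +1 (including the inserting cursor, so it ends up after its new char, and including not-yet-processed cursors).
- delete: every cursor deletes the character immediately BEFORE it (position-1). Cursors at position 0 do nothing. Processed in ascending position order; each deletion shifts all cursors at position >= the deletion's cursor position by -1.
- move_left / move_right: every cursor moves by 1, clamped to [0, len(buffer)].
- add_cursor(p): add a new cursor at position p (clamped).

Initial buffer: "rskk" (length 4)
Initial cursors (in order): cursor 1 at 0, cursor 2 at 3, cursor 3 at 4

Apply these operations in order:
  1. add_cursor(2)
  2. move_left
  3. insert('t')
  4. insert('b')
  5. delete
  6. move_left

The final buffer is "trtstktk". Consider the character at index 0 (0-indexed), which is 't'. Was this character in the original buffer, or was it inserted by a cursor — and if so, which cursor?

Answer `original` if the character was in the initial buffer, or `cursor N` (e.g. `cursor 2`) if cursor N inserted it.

Answer: cursor 1

Derivation:
After op 1 (add_cursor(2)): buffer="rskk" (len 4), cursors c1@0 c4@2 c2@3 c3@4, authorship ....
After op 2 (move_left): buffer="rskk" (len 4), cursors c1@0 c4@1 c2@2 c3@3, authorship ....
After op 3 (insert('t')): buffer="trtstktk" (len 8), cursors c1@1 c4@3 c2@5 c3@7, authorship 1.4.2.3.
After op 4 (insert('b')): buffer="tbrtbstbktbk" (len 12), cursors c1@2 c4@5 c2@8 c3@11, authorship 11.44.22.33.
After op 5 (delete): buffer="trtstktk" (len 8), cursors c1@1 c4@3 c2@5 c3@7, authorship 1.4.2.3.
After op 6 (move_left): buffer="trtstktk" (len 8), cursors c1@0 c4@2 c2@4 c3@6, authorship 1.4.2.3.
Authorship (.=original, N=cursor N): 1 . 4 . 2 . 3 .
Index 0: author = 1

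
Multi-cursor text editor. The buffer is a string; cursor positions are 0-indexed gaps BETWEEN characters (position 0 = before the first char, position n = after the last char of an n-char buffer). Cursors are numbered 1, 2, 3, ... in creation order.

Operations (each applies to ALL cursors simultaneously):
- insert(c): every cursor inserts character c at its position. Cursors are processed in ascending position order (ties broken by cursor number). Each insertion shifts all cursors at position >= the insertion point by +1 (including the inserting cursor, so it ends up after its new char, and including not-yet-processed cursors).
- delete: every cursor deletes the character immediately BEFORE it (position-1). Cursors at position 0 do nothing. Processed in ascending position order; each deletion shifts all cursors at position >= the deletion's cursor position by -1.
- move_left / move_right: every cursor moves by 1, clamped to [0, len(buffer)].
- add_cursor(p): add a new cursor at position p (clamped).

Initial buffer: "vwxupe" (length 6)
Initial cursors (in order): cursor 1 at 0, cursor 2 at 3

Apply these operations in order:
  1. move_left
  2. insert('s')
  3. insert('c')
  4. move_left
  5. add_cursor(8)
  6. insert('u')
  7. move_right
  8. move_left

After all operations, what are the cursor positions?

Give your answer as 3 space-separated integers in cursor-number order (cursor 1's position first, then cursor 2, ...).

Answer: 2 7 11

Derivation:
After op 1 (move_left): buffer="vwxupe" (len 6), cursors c1@0 c2@2, authorship ......
After op 2 (insert('s')): buffer="svwsxupe" (len 8), cursors c1@1 c2@4, authorship 1..2....
After op 3 (insert('c')): buffer="scvwscxupe" (len 10), cursors c1@2 c2@6, authorship 11..22....
After op 4 (move_left): buffer="scvwscxupe" (len 10), cursors c1@1 c2@5, authorship 11..22....
After op 5 (add_cursor(8)): buffer="scvwscxupe" (len 10), cursors c1@1 c2@5 c3@8, authorship 11..22....
After op 6 (insert('u')): buffer="sucvwsucxuupe" (len 13), cursors c1@2 c2@7 c3@11, authorship 111..222..3..
After op 7 (move_right): buffer="sucvwsucxuupe" (len 13), cursors c1@3 c2@8 c3@12, authorship 111..222..3..
After op 8 (move_left): buffer="sucvwsucxuupe" (len 13), cursors c1@2 c2@7 c3@11, authorship 111..222..3..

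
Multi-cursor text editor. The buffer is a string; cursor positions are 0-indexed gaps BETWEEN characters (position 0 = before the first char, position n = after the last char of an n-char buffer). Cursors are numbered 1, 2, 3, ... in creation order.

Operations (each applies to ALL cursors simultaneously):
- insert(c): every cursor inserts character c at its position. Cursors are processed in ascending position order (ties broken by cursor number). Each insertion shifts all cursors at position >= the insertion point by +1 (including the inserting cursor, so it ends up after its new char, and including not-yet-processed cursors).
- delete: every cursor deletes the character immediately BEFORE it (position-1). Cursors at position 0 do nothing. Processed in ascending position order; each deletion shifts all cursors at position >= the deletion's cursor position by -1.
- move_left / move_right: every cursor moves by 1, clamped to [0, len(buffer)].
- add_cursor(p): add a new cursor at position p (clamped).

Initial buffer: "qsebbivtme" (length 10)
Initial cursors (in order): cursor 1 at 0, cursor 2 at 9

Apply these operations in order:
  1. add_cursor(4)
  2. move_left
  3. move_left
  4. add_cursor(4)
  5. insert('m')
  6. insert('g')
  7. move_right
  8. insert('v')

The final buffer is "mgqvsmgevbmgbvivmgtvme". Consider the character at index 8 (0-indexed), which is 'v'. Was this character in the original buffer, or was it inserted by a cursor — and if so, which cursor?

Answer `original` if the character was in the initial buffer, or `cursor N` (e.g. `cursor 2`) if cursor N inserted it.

Answer: cursor 3

Derivation:
After op 1 (add_cursor(4)): buffer="qsebbivtme" (len 10), cursors c1@0 c3@4 c2@9, authorship ..........
After op 2 (move_left): buffer="qsebbivtme" (len 10), cursors c1@0 c3@3 c2@8, authorship ..........
After op 3 (move_left): buffer="qsebbivtme" (len 10), cursors c1@0 c3@2 c2@7, authorship ..........
After op 4 (add_cursor(4)): buffer="qsebbivtme" (len 10), cursors c1@0 c3@2 c4@4 c2@7, authorship ..........
After op 5 (insert('m')): buffer="mqsmebmbivmtme" (len 14), cursors c1@1 c3@4 c4@7 c2@11, authorship 1..3..4...2...
After op 6 (insert('g')): buffer="mgqsmgebmgbivmgtme" (len 18), cursors c1@2 c3@6 c4@10 c2@15, authorship 11..33..44...22...
After op 7 (move_right): buffer="mgqsmgebmgbivmgtme" (len 18), cursors c1@3 c3@7 c4@11 c2@16, authorship 11..33..44...22...
After op 8 (insert('v')): buffer="mgqvsmgevbmgbvivmgtvme" (len 22), cursors c1@4 c3@9 c4@14 c2@20, authorship 11.1.33.3.44.4..22.2..
Authorship (.=original, N=cursor N): 1 1 . 1 . 3 3 . 3 . 4 4 . 4 . . 2 2 . 2 . .
Index 8: author = 3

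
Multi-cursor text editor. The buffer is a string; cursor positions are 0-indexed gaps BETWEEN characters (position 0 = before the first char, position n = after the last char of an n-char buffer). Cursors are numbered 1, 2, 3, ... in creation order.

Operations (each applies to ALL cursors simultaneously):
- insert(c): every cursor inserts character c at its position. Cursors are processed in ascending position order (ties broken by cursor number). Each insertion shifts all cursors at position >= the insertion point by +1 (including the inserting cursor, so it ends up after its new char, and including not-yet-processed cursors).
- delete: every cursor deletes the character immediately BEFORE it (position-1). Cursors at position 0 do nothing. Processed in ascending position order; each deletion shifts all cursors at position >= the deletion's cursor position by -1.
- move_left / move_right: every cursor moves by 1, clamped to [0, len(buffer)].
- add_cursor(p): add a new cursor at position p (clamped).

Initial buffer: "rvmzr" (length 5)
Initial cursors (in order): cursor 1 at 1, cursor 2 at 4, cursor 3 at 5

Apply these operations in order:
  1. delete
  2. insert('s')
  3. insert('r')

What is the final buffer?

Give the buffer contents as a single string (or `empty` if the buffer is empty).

After op 1 (delete): buffer="vm" (len 2), cursors c1@0 c2@2 c3@2, authorship ..
After op 2 (insert('s')): buffer="svmss" (len 5), cursors c1@1 c2@5 c3@5, authorship 1..23
After op 3 (insert('r')): buffer="srvmssrr" (len 8), cursors c1@2 c2@8 c3@8, authorship 11..2323

Answer: srvmssrr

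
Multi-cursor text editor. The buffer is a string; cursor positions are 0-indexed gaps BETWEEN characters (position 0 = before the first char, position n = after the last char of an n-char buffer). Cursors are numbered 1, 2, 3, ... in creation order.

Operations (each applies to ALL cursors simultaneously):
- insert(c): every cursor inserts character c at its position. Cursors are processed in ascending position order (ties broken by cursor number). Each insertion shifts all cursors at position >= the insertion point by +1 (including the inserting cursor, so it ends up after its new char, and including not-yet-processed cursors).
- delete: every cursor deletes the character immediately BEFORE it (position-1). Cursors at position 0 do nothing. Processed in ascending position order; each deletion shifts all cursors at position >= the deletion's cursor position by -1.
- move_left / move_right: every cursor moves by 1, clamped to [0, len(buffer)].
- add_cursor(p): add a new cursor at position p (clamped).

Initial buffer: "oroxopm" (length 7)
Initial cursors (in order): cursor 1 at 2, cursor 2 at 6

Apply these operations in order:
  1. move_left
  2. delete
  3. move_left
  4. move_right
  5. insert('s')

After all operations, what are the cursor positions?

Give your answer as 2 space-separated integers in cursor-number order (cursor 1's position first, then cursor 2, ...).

After op 1 (move_left): buffer="oroxopm" (len 7), cursors c1@1 c2@5, authorship .......
After op 2 (delete): buffer="roxpm" (len 5), cursors c1@0 c2@3, authorship .....
After op 3 (move_left): buffer="roxpm" (len 5), cursors c1@0 c2@2, authorship .....
After op 4 (move_right): buffer="roxpm" (len 5), cursors c1@1 c2@3, authorship .....
After op 5 (insert('s')): buffer="rsoxspm" (len 7), cursors c1@2 c2@5, authorship .1..2..

Answer: 2 5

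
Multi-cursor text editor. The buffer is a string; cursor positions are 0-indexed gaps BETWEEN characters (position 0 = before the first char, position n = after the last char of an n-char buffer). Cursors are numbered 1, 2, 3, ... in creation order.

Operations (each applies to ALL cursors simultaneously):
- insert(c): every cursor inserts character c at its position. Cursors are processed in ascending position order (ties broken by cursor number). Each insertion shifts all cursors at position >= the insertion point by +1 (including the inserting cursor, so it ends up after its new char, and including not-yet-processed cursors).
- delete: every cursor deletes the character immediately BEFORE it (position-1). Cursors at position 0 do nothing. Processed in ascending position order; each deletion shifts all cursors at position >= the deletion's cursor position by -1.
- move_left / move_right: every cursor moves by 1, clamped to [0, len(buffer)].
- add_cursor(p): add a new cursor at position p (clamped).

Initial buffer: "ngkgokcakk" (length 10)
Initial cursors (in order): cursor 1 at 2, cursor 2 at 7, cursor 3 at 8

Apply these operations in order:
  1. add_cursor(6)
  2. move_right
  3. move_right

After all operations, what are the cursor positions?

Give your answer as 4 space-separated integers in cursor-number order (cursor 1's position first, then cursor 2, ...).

After op 1 (add_cursor(6)): buffer="ngkgokcakk" (len 10), cursors c1@2 c4@6 c2@7 c3@8, authorship ..........
After op 2 (move_right): buffer="ngkgokcakk" (len 10), cursors c1@3 c4@7 c2@8 c3@9, authorship ..........
After op 3 (move_right): buffer="ngkgokcakk" (len 10), cursors c1@4 c4@8 c2@9 c3@10, authorship ..........

Answer: 4 9 10 8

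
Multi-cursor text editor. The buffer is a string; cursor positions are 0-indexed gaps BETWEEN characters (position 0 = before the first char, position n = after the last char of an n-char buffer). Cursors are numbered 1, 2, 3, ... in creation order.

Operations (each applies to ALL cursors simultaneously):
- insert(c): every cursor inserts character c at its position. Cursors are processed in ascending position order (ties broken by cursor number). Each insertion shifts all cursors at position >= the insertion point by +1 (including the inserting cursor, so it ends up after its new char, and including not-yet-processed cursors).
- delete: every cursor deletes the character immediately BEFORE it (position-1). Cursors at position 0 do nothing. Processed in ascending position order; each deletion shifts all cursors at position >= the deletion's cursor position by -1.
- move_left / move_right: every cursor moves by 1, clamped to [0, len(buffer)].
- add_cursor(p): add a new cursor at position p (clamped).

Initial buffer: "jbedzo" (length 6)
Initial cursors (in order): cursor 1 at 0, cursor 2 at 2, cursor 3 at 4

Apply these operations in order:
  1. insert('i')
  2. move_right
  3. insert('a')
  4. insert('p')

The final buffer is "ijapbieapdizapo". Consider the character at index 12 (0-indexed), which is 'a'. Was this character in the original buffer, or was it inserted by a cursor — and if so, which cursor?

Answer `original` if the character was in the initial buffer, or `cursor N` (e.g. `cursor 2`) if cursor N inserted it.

After op 1 (insert('i')): buffer="ijbiedizo" (len 9), cursors c1@1 c2@4 c3@7, authorship 1..2..3..
After op 2 (move_right): buffer="ijbiedizo" (len 9), cursors c1@2 c2@5 c3@8, authorship 1..2..3..
After op 3 (insert('a')): buffer="ijabieadizao" (len 12), cursors c1@3 c2@7 c3@11, authorship 1.1.2.2.3.3.
After op 4 (insert('p')): buffer="ijapbieapdizapo" (len 15), cursors c1@4 c2@9 c3@14, authorship 1.11.2.22.3.33.
Authorship (.=original, N=cursor N): 1 . 1 1 . 2 . 2 2 . 3 . 3 3 .
Index 12: author = 3

Answer: cursor 3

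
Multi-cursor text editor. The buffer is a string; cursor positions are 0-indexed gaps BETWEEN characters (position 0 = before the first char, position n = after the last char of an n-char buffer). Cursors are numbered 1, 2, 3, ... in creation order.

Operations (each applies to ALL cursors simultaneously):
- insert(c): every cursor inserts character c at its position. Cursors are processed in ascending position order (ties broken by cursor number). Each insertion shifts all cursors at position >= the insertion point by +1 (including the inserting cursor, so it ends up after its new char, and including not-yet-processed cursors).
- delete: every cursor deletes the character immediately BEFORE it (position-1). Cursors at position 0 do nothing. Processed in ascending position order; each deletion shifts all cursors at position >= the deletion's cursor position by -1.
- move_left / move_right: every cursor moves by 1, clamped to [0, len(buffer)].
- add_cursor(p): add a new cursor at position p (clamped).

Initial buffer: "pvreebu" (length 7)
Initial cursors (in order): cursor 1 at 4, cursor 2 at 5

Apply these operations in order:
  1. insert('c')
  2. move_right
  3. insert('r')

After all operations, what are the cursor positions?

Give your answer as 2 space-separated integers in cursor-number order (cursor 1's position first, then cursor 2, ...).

Answer: 7 10

Derivation:
After op 1 (insert('c')): buffer="pvrececbu" (len 9), cursors c1@5 c2@7, authorship ....1.2..
After op 2 (move_right): buffer="pvrececbu" (len 9), cursors c1@6 c2@8, authorship ....1.2..
After op 3 (insert('r')): buffer="pvrecercbru" (len 11), cursors c1@7 c2@10, authorship ....1.12.2.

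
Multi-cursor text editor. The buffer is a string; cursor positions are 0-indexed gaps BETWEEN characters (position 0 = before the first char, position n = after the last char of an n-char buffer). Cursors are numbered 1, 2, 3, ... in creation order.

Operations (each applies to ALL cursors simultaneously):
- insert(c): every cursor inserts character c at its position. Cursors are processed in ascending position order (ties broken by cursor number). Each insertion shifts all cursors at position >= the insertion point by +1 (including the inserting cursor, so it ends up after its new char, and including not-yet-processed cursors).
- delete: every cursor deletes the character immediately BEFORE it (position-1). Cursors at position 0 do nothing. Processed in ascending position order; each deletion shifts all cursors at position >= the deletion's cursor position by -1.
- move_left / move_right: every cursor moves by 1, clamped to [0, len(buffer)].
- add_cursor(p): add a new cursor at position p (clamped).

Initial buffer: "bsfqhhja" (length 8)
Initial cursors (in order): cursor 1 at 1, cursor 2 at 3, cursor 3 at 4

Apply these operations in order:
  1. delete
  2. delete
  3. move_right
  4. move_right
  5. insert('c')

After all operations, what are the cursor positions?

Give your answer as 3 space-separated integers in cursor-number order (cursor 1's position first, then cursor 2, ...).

After op 1 (delete): buffer="shhja" (len 5), cursors c1@0 c2@1 c3@1, authorship .....
After op 2 (delete): buffer="hhja" (len 4), cursors c1@0 c2@0 c3@0, authorship ....
After op 3 (move_right): buffer="hhja" (len 4), cursors c1@1 c2@1 c3@1, authorship ....
After op 4 (move_right): buffer="hhja" (len 4), cursors c1@2 c2@2 c3@2, authorship ....
After op 5 (insert('c')): buffer="hhcccja" (len 7), cursors c1@5 c2@5 c3@5, authorship ..123..

Answer: 5 5 5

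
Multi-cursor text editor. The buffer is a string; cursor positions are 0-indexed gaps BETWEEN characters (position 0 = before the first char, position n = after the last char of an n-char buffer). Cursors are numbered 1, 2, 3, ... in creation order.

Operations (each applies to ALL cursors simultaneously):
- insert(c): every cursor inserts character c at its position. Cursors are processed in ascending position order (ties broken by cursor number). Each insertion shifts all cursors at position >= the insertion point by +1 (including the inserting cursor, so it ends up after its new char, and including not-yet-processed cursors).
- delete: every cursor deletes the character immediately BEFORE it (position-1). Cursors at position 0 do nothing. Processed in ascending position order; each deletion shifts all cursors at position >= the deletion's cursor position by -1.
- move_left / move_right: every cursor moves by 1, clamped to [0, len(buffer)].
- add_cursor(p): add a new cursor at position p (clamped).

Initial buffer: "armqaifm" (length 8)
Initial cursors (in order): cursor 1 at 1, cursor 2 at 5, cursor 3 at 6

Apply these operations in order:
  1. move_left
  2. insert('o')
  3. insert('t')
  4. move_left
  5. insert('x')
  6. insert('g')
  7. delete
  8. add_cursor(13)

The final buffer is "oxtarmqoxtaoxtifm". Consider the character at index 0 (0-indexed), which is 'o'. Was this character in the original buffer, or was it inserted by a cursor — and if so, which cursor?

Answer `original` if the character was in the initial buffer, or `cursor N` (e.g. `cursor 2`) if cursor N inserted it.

Answer: cursor 1

Derivation:
After op 1 (move_left): buffer="armqaifm" (len 8), cursors c1@0 c2@4 c3@5, authorship ........
After op 2 (insert('o')): buffer="oarmqoaoifm" (len 11), cursors c1@1 c2@6 c3@8, authorship 1....2.3...
After op 3 (insert('t')): buffer="otarmqotaotifm" (len 14), cursors c1@2 c2@8 c3@11, authorship 11....22.33...
After op 4 (move_left): buffer="otarmqotaotifm" (len 14), cursors c1@1 c2@7 c3@10, authorship 11....22.33...
After op 5 (insert('x')): buffer="oxtarmqoxtaoxtifm" (len 17), cursors c1@2 c2@9 c3@13, authorship 111....222.333...
After op 6 (insert('g')): buffer="oxgtarmqoxgtaoxgtifm" (len 20), cursors c1@3 c2@11 c3@16, authorship 1111....2222.3333...
After op 7 (delete): buffer="oxtarmqoxtaoxtifm" (len 17), cursors c1@2 c2@9 c3@13, authorship 111....222.333...
After op 8 (add_cursor(13)): buffer="oxtarmqoxtaoxtifm" (len 17), cursors c1@2 c2@9 c3@13 c4@13, authorship 111....222.333...
Authorship (.=original, N=cursor N): 1 1 1 . . . . 2 2 2 . 3 3 3 . . .
Index 0: author = 1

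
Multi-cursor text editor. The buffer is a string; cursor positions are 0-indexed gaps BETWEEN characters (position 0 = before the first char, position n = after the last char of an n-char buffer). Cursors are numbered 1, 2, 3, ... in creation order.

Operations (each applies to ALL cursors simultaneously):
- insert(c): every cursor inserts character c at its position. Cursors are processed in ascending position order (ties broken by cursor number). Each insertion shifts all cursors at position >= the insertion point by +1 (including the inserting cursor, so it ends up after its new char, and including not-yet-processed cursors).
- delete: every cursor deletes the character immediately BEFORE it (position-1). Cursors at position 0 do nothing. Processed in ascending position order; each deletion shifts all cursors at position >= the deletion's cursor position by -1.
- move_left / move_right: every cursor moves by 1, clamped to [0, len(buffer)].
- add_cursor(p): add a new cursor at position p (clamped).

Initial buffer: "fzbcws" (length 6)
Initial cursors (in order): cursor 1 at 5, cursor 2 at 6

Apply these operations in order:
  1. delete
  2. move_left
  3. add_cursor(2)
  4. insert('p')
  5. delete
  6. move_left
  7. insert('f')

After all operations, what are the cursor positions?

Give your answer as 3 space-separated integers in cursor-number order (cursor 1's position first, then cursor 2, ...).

Answer: 5 5 2

Derivation:
After op 1 (delete): buffer="fzbc" (len 4), cursors c1@4 c2@4, authorship ....
After op 2 (move_left): buffer="fzbc" (len 4), cursors c1@3 c2@3, authorship ....
After op 3 (add_cursor(2)): buffer="fzbc" (len 4), cursors c3@2 c1@3 c2@3, authorship ....
After op 4 (insert('p')): buffer="fzpbppc" (len 7), cursors c3@3 c1@6 c2@6, authorship ..3.12.
After op 5 (delete): buffer="fzbc" (len 4), cursors c3@2 c1@3 c2@3, authorship ....
After op 6 (move_left): buffer="fzbc" (len 4), cursors c3@1 c1@2 c2@2, authorship ....
After op 7 (insert('f')): buffer="ffzffbc" (len 7), cursors c3@2 c1@5 c2@5, authorship .3.12..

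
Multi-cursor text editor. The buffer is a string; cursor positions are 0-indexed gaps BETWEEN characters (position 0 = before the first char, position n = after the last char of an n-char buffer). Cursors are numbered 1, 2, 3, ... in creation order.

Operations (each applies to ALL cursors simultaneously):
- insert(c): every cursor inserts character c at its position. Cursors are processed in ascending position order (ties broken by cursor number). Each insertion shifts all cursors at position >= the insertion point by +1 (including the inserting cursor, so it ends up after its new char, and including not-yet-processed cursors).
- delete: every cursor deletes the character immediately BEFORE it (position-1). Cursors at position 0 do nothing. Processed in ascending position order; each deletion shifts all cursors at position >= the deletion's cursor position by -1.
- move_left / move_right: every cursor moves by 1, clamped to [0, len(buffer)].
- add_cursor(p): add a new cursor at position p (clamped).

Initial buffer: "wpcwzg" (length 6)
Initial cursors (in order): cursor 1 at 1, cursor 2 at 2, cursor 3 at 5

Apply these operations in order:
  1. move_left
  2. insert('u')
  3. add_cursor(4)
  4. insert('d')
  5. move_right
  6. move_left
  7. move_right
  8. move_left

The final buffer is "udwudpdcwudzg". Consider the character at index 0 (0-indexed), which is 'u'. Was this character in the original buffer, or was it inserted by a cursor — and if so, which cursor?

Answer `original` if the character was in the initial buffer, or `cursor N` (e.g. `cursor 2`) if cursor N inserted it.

Answer: cursor 1

Derivation:
After op 1 (move_left): buffer="wpcwzg" (len 6), cursors c1@0 c2@1 c3@4, authorship ......
After op 2 (insert('u')): buffer="uwupcwuzg" (len 9), cursors c1@1 c2@3 c3@7, authorship 1.2...3..
After op 3 (add_cursor(4)): buffer="uwupcwuzg" (len 9), cursors c1@1 c2@3 c4@4 c3@7, authorship 1.2...3..
After op 4 (insert('d')): buffer="udwudpdcwudzg" (len 13), cursors c1@2 c2@5 c4@7 c3@11, authorship 11.22.4..33..
After op 5 (move_right): buffer="udwudpdcwudzg" (len 13), cursors c1@3 c2@6 c4@8 c3@12, authorship 11.22.4..33..
After op 6 (move_left): buffer="udwudpdcwudzg" (len 13), cursors c1@2 c2@5 c4@7 c3@11, authorship 11.22.4..33..
After op 7 (move_right): buffer="udwudpdcwudzg" (len 13), cursors c1@3 c2@6 c4@8 c3@12, authorship 11.22.4..33..
After op 8 (move_left): buffer="udwudpdcwudzg" (len 13), cursors c1@2 c2@5 c4@7 c3@11, authorship 11.22.4..33..
Authorship (.=original, N=cursor N): 1 1 . 2 2 . 4 . . 3 3 . .
Index 0: author = 1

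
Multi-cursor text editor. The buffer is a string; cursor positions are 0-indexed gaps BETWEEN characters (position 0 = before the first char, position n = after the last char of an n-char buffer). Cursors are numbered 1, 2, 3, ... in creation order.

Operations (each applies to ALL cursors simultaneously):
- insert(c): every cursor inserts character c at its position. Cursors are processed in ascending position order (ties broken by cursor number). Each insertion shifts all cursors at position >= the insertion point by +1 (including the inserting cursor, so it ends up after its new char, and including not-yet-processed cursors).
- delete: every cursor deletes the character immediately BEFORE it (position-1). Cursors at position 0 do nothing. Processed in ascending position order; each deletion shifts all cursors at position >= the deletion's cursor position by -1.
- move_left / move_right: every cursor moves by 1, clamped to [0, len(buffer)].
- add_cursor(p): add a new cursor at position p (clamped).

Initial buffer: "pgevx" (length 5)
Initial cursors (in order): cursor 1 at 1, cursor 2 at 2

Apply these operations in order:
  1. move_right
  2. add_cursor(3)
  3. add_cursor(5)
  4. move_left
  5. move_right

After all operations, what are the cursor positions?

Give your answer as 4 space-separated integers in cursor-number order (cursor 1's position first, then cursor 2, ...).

Answer: 2 3 3 5

Derivation:
After op 1 (move_right): buffer="pgevx" (len 5), cursors c1@2 c2@3, authorship .....
After op 2 (add_cursor(3)): buffer="pgevx" (len 5), cursors c1@2 c2@3 c3@3, authorship .....
After op 3 (add_cursor(5)): buffer="pgevx" (len 5), cursors c1@2 c2@3 c3@3 c4@5, authorship .....
After op 4 (move_left): buffer="pgevx" (len 5), cursors c1@1 c2@2 c3@2 c4@4, authorship .....
After op 5 (move_right): buffer="pgevx" (len 5), cursors c1@2 c2@3 c3@3 c4@5, authorship .....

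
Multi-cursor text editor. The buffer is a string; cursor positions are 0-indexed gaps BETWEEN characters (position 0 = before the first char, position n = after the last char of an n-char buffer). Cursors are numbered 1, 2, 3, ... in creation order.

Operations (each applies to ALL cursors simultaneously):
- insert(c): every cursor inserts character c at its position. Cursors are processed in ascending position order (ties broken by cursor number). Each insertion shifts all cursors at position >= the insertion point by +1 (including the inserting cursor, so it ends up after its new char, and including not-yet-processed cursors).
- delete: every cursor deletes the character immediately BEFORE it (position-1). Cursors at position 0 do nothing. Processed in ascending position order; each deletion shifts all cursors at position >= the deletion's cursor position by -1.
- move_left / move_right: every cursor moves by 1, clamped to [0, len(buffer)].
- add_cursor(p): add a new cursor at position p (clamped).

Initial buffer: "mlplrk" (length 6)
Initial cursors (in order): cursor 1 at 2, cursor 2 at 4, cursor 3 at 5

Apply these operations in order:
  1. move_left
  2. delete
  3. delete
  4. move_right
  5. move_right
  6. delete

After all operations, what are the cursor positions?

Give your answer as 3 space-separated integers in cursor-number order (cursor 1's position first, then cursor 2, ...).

Answer: 0 0 0

Derivation:
After op 1 (move_left): buffer="mlplrk" (len 6), cursors c1@1 c2@3 c3@4, authorship ......
After op 2 (delete): buffer="lrk" (len 3), cursors c1@0 c2@1 c3@1, authorship ...
After op 3 (delete): buffer="rk" (len 2), cursors c1@0 c2@0 c3@0, authorship ..
After op 4 (move_right): buffer="rk" (len 2), cursors c1@1 c2@1 c3@1, authorship ..
After op 5 (move_right): buffer="rk" (len 2), cursors c1@2 c2@2 c3@2, authorship ..
After op 6 (delete): buffer="" (len 0), cursors c1@0 c2@0 c3@0, authorship 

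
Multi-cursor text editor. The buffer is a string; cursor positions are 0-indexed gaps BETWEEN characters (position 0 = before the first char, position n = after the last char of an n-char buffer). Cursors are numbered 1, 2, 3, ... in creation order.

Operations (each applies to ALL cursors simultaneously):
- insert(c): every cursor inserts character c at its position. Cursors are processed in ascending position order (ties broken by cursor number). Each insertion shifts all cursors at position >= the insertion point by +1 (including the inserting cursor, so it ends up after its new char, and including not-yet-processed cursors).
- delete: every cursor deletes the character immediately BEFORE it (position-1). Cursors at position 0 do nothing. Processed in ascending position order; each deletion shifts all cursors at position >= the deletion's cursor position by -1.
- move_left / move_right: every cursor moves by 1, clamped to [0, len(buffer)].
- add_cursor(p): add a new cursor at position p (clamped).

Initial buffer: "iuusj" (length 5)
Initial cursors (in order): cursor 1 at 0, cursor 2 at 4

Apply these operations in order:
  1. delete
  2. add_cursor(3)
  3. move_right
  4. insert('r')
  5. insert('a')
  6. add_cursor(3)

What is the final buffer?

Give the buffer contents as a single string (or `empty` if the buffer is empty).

After op 1 (delete): buffer="iuuj" (len 4), cursors c1@0 c2@3, authorship ....
After op 2 (add_cursor(3)): buffer="iuuj" (len 4), cursors c1@0 c2@3 c3@3, authorship ....
After op 3 (move_right): buffer="iuuj" (len 4), cursors c1@1 c2@4 c3@4, authorship ....
After op 4 (insert('r')): buffer="iruujrr" (len 7), cursors c1@2 c2@7 c3@7, authorship .1...23
After op 5 (insert('a')): buffer="irauujrraa" (len 10), cursors c1@3 c2@10 c3@10, authorship .11...2323
After op 6 (add_cursor(3)): buffer="irauujrraa" (len 10), cursors c1@3 c4@3 c2@10 c3@10, authorship .11...2323

Answer: irauujrraa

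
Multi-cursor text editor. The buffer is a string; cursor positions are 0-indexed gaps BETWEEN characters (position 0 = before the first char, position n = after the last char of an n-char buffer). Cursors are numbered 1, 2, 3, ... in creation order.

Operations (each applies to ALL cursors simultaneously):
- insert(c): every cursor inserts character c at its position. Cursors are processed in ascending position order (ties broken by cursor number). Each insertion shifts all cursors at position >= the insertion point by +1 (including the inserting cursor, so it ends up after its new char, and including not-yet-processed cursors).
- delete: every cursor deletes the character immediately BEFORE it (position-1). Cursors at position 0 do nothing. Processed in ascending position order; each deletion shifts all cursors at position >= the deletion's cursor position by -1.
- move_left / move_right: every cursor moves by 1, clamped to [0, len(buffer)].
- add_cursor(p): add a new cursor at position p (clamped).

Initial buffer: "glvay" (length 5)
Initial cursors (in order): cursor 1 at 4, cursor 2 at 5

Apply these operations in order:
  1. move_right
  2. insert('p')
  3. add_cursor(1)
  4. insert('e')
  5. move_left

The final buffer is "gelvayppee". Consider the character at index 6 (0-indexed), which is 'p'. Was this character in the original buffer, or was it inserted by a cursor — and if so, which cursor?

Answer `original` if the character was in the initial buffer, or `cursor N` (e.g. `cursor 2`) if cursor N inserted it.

Answer: cursor 1

Derivation:
After op 1 (move_right): buffer="glvay" (len 5), cursors c1@5 c2@5, authorship .....
After op 2 (insert('p')): buffer="glvaypp" (len 7), cursors c1@7 c2@7, authorship .....12
After op 3 (add_cursor(1)): buffer="glvaypp" (len 7), cursors c3@1 c1@7 c2@7, authorship .....12
After op 4 (insert('e')): buffer="gelvayppee" (len 10), cursors c3@2 c1@10 c2@10, authorship .3....1212
After op 5 (move_left): buffer="gelvayppee" (len 10), cursors c3@1 c1@9 c2@9, authorship .3....1212
Authorship (.=original, N=cursor N): . 3 . . . . 1 2 1 2
Index 6: author = 1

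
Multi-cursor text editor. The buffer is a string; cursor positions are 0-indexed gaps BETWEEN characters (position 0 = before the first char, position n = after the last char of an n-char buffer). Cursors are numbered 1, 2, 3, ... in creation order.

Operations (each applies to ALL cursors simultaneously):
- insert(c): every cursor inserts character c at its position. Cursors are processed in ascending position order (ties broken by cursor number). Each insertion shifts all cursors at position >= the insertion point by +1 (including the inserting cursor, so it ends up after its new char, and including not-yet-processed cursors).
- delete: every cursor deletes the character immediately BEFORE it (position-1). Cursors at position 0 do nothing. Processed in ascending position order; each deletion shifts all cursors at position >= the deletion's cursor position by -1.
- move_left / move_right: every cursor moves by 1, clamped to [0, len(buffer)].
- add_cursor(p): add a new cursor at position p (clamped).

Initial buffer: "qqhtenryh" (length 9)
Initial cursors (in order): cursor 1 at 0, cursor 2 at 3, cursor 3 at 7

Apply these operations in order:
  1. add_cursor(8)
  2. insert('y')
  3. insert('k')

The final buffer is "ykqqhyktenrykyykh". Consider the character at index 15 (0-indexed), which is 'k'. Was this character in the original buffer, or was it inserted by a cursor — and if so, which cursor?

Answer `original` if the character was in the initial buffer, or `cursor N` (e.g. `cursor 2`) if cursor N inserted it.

After op 1 (add_cursor(8)): buffer="qqhtenryh" (len 9), cursors c1@0 c2@3 c3@7 c4@8, authorship .........
After op 2 (insert('y')): buffer="yqqhytenryyyh" (len 13), cursors c1@1 c2@5 c3@10 c4@12, authorship 1...2....3.4.
After op 3 (insert('k')): buffer="ykqqhyktenrykyykh" (len 17), cursors c1@2 c2@7 c3@13 c4@16, authorship 11...22....33.44.
Authorship (.=original, N=cursor N): 1 1 . . . 2 2 . . . . 3 3 . 4 4 .
Index 15: author = 4

Answer: cursor 4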